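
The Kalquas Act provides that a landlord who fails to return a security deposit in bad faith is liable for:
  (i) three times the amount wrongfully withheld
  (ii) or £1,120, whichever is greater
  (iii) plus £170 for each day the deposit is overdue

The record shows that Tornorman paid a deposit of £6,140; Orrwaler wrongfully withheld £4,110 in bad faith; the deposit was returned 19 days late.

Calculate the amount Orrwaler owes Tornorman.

Trebled: 3 × £4,110 = £12,330
Minimum £1,120: £12,330 meets the minimum, no increase.
Late-return penalty: 19 × £170 = £3,230
Damages plus late penalty: £12,330 + £3,230 = £15,560

£15,560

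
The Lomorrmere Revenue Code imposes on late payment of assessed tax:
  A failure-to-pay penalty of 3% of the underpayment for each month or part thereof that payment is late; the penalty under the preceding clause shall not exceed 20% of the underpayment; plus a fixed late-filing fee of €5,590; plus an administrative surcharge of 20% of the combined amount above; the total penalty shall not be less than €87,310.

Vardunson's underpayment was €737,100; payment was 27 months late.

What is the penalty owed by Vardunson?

Accrued rate: 3% × 27 = 81%, capped at 20% → 20%
Failure-to-pay penalty: 20% of €737,100 = €147,420
Penalty before surcharge: €147,420 + €5,590 = €153,010
Administrative surcharge: 20% of €153,010 = €30,602
Total penalty: €153,010 + €30,602 = €183,612
Minimum €87,310: €183,612 meets the minimum, no increase.

€183,612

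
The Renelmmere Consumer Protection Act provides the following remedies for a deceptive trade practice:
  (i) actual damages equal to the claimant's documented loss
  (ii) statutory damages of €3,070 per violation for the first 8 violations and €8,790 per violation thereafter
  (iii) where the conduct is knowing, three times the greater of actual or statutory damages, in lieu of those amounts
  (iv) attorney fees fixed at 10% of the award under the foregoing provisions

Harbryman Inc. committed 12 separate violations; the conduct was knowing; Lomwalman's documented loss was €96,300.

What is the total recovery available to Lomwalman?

€317,790

First 8 violations: 8 × €3,070 = €24,560
Remaining violations: (12 − 8) × €8,790 = €35,160
Statutory damages: €24,560 + €35,160 = €59,720
Greater of actual damages (€96,300) or statutory damages (€59,720): €96,300
Trebled: 3 × €96,300 = €288,900
Attorney fees: 10% of €288,900 = €28,890
Total recovery: €288,900 + €28,890 = €317,790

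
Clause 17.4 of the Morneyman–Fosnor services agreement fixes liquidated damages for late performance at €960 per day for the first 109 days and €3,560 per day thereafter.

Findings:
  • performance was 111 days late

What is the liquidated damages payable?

€111,760

First 109 days: 109 × €960 = €104,640
Remaining days: (111 − 109) × €3,560 = €7,120
Accrued per-day damages: €104,640 + €7,120 = €111,760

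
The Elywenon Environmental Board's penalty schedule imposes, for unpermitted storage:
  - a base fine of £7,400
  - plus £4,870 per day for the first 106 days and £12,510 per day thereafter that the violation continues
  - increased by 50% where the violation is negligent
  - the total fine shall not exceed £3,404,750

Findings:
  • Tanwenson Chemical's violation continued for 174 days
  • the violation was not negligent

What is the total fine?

First 106 days: 106 × £4,870 = £516,220
Remaining days: (174 − 106) × £12,510 = £850,680
Per-day component: £516,220 + £850,680 = £1,366,900
Base plus per-day: £7,400 + £1,366,900 = £1,374,300
The violation was not negligent: no 50% increase.
Cap at £3,404,750: £1,374,300 is within the cap, no reduction.

£1,374,300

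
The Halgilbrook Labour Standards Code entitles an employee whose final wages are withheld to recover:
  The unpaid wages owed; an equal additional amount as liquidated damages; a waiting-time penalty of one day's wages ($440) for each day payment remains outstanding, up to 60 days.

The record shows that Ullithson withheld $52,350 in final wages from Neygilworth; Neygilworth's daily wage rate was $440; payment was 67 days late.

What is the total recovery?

Liquidated damages (equal amount): $52,350
Penalty days: min(67, 60) = 60
Waiting-time penalty: 60 × $440 = $26,400
Total award: $52,350 + $52,350 + $26,400 = $131,100

$131,100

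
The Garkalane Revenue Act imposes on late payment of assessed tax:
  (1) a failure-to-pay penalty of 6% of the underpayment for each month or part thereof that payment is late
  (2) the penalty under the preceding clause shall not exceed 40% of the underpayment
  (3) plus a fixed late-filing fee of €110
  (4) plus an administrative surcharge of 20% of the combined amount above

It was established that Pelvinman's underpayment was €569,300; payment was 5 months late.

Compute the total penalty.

€205,080

Accrued rate: 6% × 5 = 30%, capped at 40% → 30%
Failure-to-pay penalty: 30% of €569,300 = €170,790
Penalty before surcharge: €170,790 + €110 = €170,900
Administrative surcharge: 20% of €170,900 = €34,180
Total penalty: €170,900 + €34,180 = €205,080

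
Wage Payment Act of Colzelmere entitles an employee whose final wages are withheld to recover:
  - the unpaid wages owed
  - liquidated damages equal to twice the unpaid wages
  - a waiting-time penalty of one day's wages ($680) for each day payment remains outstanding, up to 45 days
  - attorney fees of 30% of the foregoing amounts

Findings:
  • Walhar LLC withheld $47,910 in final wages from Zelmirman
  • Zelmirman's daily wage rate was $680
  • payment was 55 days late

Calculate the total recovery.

Doubled: 2 × $47,910 = $95,820
Penalty days: min(55, 45) = 45
Waiting-time penalty: 45 × $680 = $30,600
Subtotal: $47,910 + $95,820 + $30,600 = $174,330
Attorney fees: 30% of $174,330 = $52,299
Total award: $174,330 + $52,299 = $226,629

$226,629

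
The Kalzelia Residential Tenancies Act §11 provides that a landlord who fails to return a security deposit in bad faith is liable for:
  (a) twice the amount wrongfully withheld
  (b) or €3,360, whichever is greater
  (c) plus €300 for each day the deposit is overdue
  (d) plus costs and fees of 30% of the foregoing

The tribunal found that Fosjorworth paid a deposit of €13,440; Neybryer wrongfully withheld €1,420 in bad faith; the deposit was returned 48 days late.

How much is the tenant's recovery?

Recovery: €23,088

Doubled: 2 × €1,420 = €2,840
Minimum €3,360: €2,840 is below the minimum → €3,360
Late-return penalty: 48 × €300 = €14,400
Damages plus late penalty: €3,360 + €14,400 = €17,760
Costs and fees: 30% of €17,760 = €5,328
Total recovery: €17,760 + €5,328 = €23,088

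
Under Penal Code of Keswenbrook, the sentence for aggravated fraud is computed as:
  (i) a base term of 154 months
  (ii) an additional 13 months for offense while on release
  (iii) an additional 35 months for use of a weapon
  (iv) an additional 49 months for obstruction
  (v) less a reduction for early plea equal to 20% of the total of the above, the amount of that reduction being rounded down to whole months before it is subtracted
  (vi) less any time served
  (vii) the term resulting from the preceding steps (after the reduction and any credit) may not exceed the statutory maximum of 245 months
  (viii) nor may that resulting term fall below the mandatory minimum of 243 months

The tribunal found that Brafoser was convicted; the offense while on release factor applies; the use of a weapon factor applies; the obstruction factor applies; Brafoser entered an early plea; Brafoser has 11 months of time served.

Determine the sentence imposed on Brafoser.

Offense while on release enhancement: +13 months
Use of a weapon enhancement: +35 months
Obstruction enhancement: +49 months
Adjusted term: 154 months + 13 months + 35 months + 49 months = 251 months
Early plea reduction: 20% of 251 months = 50 months (rounded down)
After reduction: 251 − 50 = 201 months
Less time served: 201 months − 11 months = 190 months
Cap at 245 months: 190 months is within the cap, no reduction.
Minimum 243 months: 190 months is below the minimum → 243 months

243 months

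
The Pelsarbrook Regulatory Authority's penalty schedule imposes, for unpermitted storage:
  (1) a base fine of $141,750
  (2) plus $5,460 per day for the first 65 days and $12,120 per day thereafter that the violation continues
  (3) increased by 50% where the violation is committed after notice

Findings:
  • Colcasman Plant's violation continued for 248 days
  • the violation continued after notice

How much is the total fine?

First 65 days: 65 × $5,460 = $354,900
Remaining days: (248 − 65) × $12,120 = $2,217,960
Per-day component: $354,900 + $2,217,960 = $2,572,860
Base plus per-day: $141,750 + $2,572,860 = $2,714,610
Enhancement: 50% of $2,714,610 = $1,357,305
Enhanced fine: $2,714,610 + $1,357,305 = $4,071,915

Civil penalty: $4,071,915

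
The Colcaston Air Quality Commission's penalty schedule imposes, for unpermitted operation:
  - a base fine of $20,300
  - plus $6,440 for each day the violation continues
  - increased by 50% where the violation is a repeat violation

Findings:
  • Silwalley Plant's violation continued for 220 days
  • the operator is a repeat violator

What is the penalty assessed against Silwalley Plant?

$2,155,650

Per-day component: 220 × $6,440 = $1,416,800
Base plus per-day: $20,300 + $1,416,800 = $1,437,100
Enhancement: 50% of $1,437,100 = $718,550
Enhanced fine: $1,437,100 + $718,550 = $2,155,650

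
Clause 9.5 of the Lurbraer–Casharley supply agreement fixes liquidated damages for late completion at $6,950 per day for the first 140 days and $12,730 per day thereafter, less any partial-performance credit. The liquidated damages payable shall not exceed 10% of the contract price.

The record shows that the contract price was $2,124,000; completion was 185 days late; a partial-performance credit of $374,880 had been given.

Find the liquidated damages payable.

Liquidated damages: $212,400

First 140 days: 140 × $6,950 = $973,000
Remaining days: (185 − 140) × $12,730 = $572,850
Accrued per-day damages: $973,000 + $572,850 = $1,545,850
Less partial-performance credit: $1,545,850 − $374,880 = $1,170,970
Cap: 10% of $2,124,000 = $212,400
Cap at $212,400: $1,170,970 exceeds the cap → $212,400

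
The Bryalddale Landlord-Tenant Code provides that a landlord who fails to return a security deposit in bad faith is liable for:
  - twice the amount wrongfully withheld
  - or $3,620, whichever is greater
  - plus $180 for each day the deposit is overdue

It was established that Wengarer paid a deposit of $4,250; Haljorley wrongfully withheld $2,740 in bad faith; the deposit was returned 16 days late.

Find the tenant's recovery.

$8,360

Doubled: 2 × $2,740 = $5,480
Minimum $3,620: $5,480 meets the minimum, no increase.
Late-return penalty: 16 × $180 = $2,880
Damages plus late penalty: $5,480 + $2,880 = $8,360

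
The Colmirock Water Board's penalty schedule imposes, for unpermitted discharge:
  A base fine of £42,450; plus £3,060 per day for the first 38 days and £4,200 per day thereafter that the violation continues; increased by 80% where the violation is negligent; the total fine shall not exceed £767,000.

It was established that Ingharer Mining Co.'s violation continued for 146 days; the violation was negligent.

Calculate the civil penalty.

£767,000

First 38 days: 38 × £3,060 = £116,280
Remaining days: (146 − 38) × £4,200 = £453,600
Per-day component: £116,280 + £453,600 = £569,880
Base plus per-day: £42,450 + £569,880 = £612,330
Enhancement: 80% of £612,330 = £489,864
Enhanced fine: £612,330 + £489,864 = £1,102,194
Cap at £767,000: £1,102,194 exceeds the cap → £767,000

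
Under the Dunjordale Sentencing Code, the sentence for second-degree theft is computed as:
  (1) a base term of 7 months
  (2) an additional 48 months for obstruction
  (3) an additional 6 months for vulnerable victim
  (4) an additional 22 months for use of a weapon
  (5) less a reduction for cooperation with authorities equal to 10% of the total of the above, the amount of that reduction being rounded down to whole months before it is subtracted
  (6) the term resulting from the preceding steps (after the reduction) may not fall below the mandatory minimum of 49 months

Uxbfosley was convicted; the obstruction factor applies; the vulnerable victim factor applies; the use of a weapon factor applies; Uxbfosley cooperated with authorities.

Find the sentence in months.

Obstruction enhancement: +48 months
Vulnerable victim enhancement: +6 months
Use of a weapon enhancement: +22 months
Adjusted term: 7 months + 48 months + 6 months + 22 months = 83 months
Cooperation with authorities reduction: 10% of 83 months = 8 months (rounded down)
After reduction: 83 − 8 = 75 months
Minimum 49 months: 75 months meets the minimum, no increase.

Sentence: 75 months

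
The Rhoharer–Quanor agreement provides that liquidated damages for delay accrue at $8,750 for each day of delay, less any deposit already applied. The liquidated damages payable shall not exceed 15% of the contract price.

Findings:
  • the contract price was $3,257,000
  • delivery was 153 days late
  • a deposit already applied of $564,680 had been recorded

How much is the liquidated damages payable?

$488,550

Per-day damages: 153 × $8,750 = $1,338,750
Less deposit already applied: $1,338,750 − $564,680 = $774,070
Cap: 15% of $3,257,000 = $488,550
Cap at $488,550: $774,070 exceeds the cap → $488,550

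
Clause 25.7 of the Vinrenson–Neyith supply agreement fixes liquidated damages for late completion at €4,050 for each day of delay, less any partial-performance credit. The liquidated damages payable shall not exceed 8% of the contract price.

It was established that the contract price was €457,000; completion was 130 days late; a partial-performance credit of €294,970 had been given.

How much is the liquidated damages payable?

€36,560

Per-day damages: 130 × €4,050 = €526,500
Less partial-performance credit: €526,500 − €294,970 = €231,530
Cap: 8% of €457,000 = €36,560
Cap at €36,560: €231,530 exceeds the cap → €36,560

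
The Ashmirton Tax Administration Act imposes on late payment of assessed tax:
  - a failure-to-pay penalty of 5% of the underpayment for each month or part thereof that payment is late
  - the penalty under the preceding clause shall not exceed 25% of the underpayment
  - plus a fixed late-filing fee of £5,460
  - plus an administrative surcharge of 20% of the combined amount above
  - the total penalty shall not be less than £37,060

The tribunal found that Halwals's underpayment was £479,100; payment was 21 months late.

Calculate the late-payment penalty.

Accrued rate: 5% × 21 = 105%, capped at 25% → 25%
Failure-to-pay penalty: 25% of £479,100 = £119,775
Penalty before surcharge: £119,775 + £5,460 = £125,235
Administrative surcharge: 20% of £125,235 = £25,047
Total penalty: £125,235 + £25,047 = £150,282
Minimum £37,060: £150,282 meets the minimum, no increase.

£150,282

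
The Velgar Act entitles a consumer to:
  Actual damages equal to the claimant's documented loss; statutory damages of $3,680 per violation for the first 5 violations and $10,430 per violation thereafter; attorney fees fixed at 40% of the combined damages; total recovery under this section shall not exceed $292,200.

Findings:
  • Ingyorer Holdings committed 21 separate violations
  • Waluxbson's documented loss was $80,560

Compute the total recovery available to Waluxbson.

$292,200

First 5 violations: 5 × $3,680 = $18,400
Remaining violations: (21 − 5) × $10,430 = $166,880
Statutory damages: $18,400 + $166,880 = $185,280
Combined damages: $80,560 + $185,280 = $265,840
Attorney fees: 40% of $265,840 = $106,336
Total before cap: $265,840 + $106,336 = $372,176
Cap at $292,200: $372,176 exceeds the cap → $292,200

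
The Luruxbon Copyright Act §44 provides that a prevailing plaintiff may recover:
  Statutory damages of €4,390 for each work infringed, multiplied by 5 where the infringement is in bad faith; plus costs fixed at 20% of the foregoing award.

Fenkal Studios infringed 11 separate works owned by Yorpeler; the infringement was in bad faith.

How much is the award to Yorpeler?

Statutory damages: 11 × €4,390 = €48,290
Multiplied by 5: 5 × €48,290 = €241,450
Costs: 20% of €241,450 = €48,290
Award plus costs: €241,450 + €48,290 = €289,740

Award: €289,740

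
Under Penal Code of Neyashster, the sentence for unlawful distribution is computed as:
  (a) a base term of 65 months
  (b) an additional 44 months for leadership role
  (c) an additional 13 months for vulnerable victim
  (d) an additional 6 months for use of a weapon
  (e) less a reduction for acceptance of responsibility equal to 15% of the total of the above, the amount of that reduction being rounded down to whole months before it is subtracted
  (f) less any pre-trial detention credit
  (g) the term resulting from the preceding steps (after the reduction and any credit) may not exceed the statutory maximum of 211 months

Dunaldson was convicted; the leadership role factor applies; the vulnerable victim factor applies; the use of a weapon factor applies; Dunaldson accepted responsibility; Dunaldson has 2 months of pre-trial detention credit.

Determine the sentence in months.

107 months

Leadership role enhancement: +44 months
Vulnerable victim enhancement: +13 months
Use of a weapon enhancement: +6 months
Adjusted term: 65 months + 44 months + 13 months + 6 months = 128 months
Acceptance of responsibility reduction: 15% of 128 months = 19 months (rounded down)
After reduction: 128 − 19 = 109 months
Less pre-trial detention credit: 109 months − 2 months = 107 months
Cap at 211 months: 107 months is within the cap, no reduction.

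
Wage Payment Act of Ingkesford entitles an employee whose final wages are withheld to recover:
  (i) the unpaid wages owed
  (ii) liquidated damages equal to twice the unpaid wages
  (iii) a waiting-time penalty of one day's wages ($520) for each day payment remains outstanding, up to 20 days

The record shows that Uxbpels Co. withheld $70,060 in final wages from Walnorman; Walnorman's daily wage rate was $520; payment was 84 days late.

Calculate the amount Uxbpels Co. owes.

$220,580

Doubled: 2 × $70,060 = $140,120
Penalty days: min(84, 20) = 20
Waiting-time penalty: 20 × $520 = $10,400
Total award: $70,060 + $140,120 + $10,400 = $220,580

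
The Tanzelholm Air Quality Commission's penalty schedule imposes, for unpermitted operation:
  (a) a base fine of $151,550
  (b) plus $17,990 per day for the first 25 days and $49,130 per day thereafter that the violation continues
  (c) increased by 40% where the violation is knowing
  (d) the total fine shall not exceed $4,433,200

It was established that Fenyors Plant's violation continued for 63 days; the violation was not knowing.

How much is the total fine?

$2,468,240

First 25 days: 25 × $17,990 = $449,750
Remaining days: (63 − 25) × $49,130 = $1,866,940
Per-day component: $449,750 + $1,866,940 = $2,316,690
Base plus per-day: $151,550 + $2,316,690 = $2,468,240
The violation was not knowing: no 40% increase.
Cap at $4,433,200: $2,468,240 is within the cap, no reduction.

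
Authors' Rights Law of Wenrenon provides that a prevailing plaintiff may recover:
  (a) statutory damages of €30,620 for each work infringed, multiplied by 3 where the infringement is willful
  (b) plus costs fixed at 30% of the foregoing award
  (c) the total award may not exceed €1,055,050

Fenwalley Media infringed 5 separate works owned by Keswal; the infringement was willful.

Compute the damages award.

Statutory damages: 5 × €30,620 = €153,100
Trebled: 3 × €153,100 = €459,300
Costs: 30% of €459,300 = €137,790
Award plus costs: €459,300 + €137,790 = €597,090
Cap at €1,055,050: €597,090 is within the cap, no reduction.

€597,090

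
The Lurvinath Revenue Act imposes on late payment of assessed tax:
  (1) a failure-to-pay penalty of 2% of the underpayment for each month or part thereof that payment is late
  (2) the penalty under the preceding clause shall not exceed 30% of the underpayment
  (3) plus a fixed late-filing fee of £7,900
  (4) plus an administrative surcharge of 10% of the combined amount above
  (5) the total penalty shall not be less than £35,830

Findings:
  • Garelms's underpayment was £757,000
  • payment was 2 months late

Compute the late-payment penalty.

£41,998

Accrued rate: 2% × 2 = 4%, capped at 30% → 4%
Failure-to-pay penalty: 4% of £757,000 = £30,280
Penalty before surcharge: £30,280 + £7,900 = £38,180
Administrative surcharge: 10% of £38,180 = £3,818
Total penalty: £38,180 + £3,818 = £41,998
Minimum £35,830: £41,998 meets the minimum, no increase.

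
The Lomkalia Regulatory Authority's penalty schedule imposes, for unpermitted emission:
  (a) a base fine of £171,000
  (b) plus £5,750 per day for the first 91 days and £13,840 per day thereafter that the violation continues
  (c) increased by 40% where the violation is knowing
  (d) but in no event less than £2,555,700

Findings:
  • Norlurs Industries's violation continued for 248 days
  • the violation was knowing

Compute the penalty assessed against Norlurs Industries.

First 91 days: 91 × £5,750 = £523,250
Remaining days: (248 − 91) × £13,840 = £2,172,880
Per-day component: £523,250 + £2,172,880 = £2,696,130
Base plus per-day: £171,000 + £2,696,130 = £2,867,130
Enhancement: 40% of £2,867,130 = £1,146,852
Enhanced fine: £2,867,130 + £1,146,852 = £4,013,982
Minimum £2,555,700: £4,013,982 meets the minimum, no increase.

£4,013,982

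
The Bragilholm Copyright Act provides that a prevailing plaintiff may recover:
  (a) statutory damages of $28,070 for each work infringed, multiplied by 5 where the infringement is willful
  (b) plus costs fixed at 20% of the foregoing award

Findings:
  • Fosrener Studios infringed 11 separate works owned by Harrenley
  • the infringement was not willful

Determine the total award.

Statutory damages: 11 × $28,070 = $308,770
Infringement not willful: no ×5 enhancement.
Costs: 20% of $308,770 = $61,754
Award plus costs: $308,770 + $61,754 = $370,524

Award: $370,524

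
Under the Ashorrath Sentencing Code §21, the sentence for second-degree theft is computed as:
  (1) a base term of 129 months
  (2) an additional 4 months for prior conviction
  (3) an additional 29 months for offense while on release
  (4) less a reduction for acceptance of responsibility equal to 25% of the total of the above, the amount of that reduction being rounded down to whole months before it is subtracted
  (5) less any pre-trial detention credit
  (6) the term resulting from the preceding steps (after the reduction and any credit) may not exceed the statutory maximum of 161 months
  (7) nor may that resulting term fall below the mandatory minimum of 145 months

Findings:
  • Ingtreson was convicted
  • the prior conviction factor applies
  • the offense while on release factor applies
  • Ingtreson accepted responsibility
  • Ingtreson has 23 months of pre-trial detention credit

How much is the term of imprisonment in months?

Prior conviction enhancement: +4 months
Offense while on release enhancement: +29 months
Adjusted term: 129 months + 4 months + 29 months = 162 months
Acceptance of responsibility reduction: 25% of 162 months = 40 months (rounded down)
After reduction: 162 − 40 = 122 months
Less pre-trial detention credit: 122 months − 23 months = 99 months
Cap at 161 months: 99 months is within the cap, no reduction.
Minimum 145 months: 99 months is below the minimum → 145 months

Sentence: 145 months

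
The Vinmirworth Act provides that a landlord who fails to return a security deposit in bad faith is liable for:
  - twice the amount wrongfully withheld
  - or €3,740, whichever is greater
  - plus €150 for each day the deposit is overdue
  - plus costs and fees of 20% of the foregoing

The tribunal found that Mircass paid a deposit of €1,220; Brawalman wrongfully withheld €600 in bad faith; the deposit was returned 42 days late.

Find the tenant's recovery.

€12,048

Doubled: 2 × €600 = €1,200
Minimum €3,740: €1,200 is below the minimum → €3,740
Late-return penalty: 42 × €150 = €6,300
Damages plus late penalty: €3,740 + €6,300 = €10,040
Costs and fees: 20% of €10,040 = €2,008
Total recovery: €10,040 + €2,008 = €12,048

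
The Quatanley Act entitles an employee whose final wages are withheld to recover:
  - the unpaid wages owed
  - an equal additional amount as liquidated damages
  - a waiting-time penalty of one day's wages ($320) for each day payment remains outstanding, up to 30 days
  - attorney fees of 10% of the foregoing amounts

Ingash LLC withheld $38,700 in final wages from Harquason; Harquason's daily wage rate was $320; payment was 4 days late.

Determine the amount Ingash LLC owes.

Liquidated damages (equal amount): $38,700
Penalty days: min(4, 30) = 4
Waiting-time penalty: 4 × $320 = $1,280
Subtotal: $38,700 + $38,700 + $1,280 = $78,680
Attorney fees: 10% of $78,680 = $7,868
Total award: $78,680 + $7,868 = $86,548

$86,548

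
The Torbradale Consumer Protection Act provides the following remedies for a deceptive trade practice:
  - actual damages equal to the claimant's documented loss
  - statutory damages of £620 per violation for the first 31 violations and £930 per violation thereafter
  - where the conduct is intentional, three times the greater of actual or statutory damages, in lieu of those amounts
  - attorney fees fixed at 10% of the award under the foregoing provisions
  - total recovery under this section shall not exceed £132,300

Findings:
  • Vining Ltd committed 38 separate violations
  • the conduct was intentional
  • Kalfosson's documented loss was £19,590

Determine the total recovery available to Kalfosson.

First 31 violations: 31 × £620 = £19,220
Remaining violations: (38 − 31) × £930 = £6,510
Statutory damages: £19,220 + £6,510 = £25,730
Greater of actual damages (£19,590) or statutory damages (£25,730): £25,730
Trebled: 3 × £25,730 = £77,190
Attorney fees: 10% of £77,190 = £7,719
Total before cap: £77,190 + £7,719 = £84,909
Cap at £132,300: £84,909 is within the cap, no reduction.

£84,909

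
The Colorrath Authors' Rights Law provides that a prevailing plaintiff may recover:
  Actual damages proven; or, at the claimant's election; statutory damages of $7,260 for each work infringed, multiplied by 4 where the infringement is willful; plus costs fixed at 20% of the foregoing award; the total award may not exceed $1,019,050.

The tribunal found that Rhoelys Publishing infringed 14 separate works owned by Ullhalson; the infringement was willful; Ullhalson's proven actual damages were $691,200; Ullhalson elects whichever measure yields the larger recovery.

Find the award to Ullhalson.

Award: $829,440

Statutory damages: 14 × $7,260 = $101,640
Multiplied by 4: 4 × $101,640 = $406,560
Greater of actual damages ($691,200) or enhanced statutory damages ($406,560): $691,200
Costs: 20% of $691,200 = $138,240
Award plus costs: $691,200 + $138,240 = $829,440
Cap at $1,019,050: $829,440 is within the cap, no reduction.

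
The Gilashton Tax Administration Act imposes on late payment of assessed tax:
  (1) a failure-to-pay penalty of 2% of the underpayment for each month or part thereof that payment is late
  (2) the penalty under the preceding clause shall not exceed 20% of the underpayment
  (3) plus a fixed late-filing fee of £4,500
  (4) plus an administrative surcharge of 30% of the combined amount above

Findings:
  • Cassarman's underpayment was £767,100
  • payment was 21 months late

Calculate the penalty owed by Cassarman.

Penalty: £205,296

Accrued rate: 2% × 21 = 42%, capped at 20% → 20%
Failure-to-pay penalty: 20% of £767,100 = £153,420
Penalty before surcharge: £153,420 + £4,500 = £157,920
Administrative surcharge: 30% of £157,920 = £47,376
Total penalty: £157,920 + £47,376 = £205,296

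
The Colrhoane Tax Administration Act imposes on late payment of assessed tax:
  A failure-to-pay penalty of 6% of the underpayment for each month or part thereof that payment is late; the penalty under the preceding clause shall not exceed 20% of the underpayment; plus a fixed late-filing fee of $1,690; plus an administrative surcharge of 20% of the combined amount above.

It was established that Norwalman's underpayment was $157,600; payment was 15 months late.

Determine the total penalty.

Penalty: $39,852

Accrued rate: 6% × 15 = 90%, capped at 20% → 20%
Failure-to-pay penalty: 20% of $157,600 = $31,520
Penalty before surcharge: $31,520 + $1,690 = $33,210
Administrative surcharge: 20% of $33,210 = $6,642
Total penalty: $33,210 + $6,642 = $39,852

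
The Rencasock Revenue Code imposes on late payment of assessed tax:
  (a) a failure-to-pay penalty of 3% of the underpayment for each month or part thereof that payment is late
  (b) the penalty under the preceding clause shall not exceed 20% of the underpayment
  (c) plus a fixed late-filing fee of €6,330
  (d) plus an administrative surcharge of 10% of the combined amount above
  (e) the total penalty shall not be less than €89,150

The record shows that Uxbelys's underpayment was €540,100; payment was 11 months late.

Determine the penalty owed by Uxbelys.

Accrued rate: 3% × 11 = 33%, capped at 20% → 20%
Failure-to-pay penalty: 20% of €540,100 = €108,020
Penalty before surcharge: €108,020 + €6,330 = €114,350
Administrative surcharge: 10% of €114,350 = €11,435
Total penalty: €114,350 + €11,435 = €125,785
Minimum €89,150: €125,785 meets the minimum, no increase.

Penalty: €125,785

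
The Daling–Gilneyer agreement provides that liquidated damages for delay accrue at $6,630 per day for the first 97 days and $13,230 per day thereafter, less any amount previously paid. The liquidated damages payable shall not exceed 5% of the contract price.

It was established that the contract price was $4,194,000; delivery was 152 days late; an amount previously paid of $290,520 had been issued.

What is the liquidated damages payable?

$209,700

First 97 days: 97 × $6,630 = $643,110
Remaining days: (152 − 97) × $13,230 = $727,650
Accrued per-day damages: $643,110 + $727,650 = $1,370,760
Less amount previously paid: $1,370,760 − $290,520 = $1,080,240
Cap: 5% of $4,194,000 = $209,700
Cap at $209,700: $1,080,240 exceeds the cap → $209,700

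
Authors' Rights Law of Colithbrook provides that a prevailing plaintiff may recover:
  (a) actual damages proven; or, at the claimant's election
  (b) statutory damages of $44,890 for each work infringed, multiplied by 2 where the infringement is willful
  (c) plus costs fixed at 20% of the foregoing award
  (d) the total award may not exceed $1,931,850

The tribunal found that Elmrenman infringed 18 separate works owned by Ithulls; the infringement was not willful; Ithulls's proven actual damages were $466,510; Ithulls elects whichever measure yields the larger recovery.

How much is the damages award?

$969,624

Statutory damages: 18 × $44,890 = $808,020
Infringement not willful: no ×2 enhancement.
Greater of actual damages ($466,510) or statutory damages ($808,020): $808,020
Costs: 20% of $808,020 = $161,604
Award plus costs: $808,020 + $161,604 = $969,624
Cap at $1,931,850: $969,624 is within the cap, no reduction.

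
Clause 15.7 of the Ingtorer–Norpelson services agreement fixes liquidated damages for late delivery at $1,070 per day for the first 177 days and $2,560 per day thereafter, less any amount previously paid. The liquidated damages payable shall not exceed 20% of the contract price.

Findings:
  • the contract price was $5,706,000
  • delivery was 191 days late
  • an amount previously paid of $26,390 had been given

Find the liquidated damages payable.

First 177 days: 177 × $1,070 = $189,390
Remaining days: (191 − 177) × $2,560 = $35,840
Accrued per-day damages: $189,390 + $35,840 = $225,230
Less amount previously paid: $225,230 − $26,390 = $198,840
Cap: 20% of $5,706,000 = $1,141,200
Cap at $1,141,200: $198,840 is within the cap, no reduction.

$198,840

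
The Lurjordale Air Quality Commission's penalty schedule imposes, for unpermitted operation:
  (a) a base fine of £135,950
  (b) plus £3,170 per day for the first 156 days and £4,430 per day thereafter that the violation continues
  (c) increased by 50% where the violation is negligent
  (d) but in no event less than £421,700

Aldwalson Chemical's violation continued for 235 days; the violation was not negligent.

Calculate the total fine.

First 156 days: 156 × £3,170 = £494,520
Remaining days: (235 − 156) × £4,430 = £349,970
Per-day component: £494,520 + £349,970 = £844,490
Base plus per-day: £135,950 + £844,490 = £980,440
The violation was not negligent: no 50% increase.
Minimum £421,700: £980,440 meets the minimum, no increase.

Civil penalty: £980,440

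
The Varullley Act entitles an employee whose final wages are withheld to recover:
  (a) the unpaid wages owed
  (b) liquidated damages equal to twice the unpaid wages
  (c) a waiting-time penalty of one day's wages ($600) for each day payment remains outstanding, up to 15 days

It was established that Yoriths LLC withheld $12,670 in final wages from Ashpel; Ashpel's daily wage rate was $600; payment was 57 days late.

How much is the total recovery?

Total award: $47,010

Doubled: 2 × $12,670 = $25,340
Penalty days: min(57, 15) = 15
Waiting-time penalty: 15 × $600 = $9,000
Total award: $12,670 + $25,340 + $9,000 = $47,010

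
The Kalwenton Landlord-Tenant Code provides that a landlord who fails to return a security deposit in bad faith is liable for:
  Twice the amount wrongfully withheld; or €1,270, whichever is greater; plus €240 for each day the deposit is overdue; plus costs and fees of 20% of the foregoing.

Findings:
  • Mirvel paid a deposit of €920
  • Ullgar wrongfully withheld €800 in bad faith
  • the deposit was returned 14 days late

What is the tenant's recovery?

€5,952

Doubled: 2 × €800 = €1,600
Minimum €1,270: €1,600 meets the minimum, no increase.
Late-return penalty: 14 × €240 = €3,360
Damages plus late penalty: €1,600 + €3,360 = €4,960
Costs and fees: 20% of €4,960 = €992
Total recovery: €4,960 + €992 = €5,952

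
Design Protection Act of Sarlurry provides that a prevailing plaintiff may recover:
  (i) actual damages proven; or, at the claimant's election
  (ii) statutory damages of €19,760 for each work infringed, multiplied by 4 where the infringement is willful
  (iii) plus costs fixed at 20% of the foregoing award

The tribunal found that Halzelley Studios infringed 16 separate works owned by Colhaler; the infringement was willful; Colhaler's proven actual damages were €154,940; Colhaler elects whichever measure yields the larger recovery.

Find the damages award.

€1,517,568

Statutory damages: 16 × €19,760 = €316,160
Multiplied by 4: 4 × €316,160 = €1,264,640
Greater of actual damages (€154,940) or enhanced statutory damages (€1,264,640): €1,264,640
Costs: 20% of €1,264,640 = €252,928
Award plus costs: €1,264,640 + €252,928 = €1,517,568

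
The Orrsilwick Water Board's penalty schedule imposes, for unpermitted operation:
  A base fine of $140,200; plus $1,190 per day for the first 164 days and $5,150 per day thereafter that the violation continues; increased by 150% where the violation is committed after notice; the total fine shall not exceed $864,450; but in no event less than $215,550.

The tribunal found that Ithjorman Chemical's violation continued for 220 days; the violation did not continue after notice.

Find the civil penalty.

First 164 days: 164 × $1,190 = $195,160
Remaining days: (220 − 164) × $5,150 = $288,400
Per-day component: $195,160 + $288,400 = $483,560
Base plus per-day: $140,200 + $483,560 = $623,760
The violation did not continue after notice: no 150% increase.
Cap at $864,450: $623,760 is within the cap, no reduction.
Minimum $215,550: $623,760 meets the minimum, no increase.

$623,760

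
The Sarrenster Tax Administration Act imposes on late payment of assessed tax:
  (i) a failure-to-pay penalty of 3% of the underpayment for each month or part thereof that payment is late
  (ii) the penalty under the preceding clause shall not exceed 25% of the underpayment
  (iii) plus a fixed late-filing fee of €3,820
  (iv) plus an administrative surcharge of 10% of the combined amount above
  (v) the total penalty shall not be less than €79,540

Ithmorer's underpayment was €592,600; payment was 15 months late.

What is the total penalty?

€167,167

Accrued rate: 3% × 15 = 45%, capped at 25% → 25%
Failure-to-pay penalty: 25% of €592,600 = €148,150
Penalty before surcharge: €148,150 + €3,820 = €151,970
Administrative surcharge: 10% of €151,970 = €15,197
Total penalty: €151,970 + €15,197 = €167,167
Minimum €79,540: €167,167 meets the minimum, no increase.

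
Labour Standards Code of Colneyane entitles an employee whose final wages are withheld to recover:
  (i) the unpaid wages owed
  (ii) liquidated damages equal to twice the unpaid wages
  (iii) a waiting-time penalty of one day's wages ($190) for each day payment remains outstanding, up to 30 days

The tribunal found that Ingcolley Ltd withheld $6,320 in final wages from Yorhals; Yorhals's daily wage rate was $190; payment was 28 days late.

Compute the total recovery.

Doubled: 2 × $6,320 = $12,640
Penalty days: min(28, 30) = 28
Waiting-time penalty: 28 × $190 = $5,320
Total award: $6,320 + $12,640 + $5,320 = $24,280

$24,280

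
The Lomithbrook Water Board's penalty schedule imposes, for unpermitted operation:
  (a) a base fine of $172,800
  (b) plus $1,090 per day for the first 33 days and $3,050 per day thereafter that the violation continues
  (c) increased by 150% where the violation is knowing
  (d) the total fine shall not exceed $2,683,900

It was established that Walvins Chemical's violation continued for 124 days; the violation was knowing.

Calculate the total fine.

First 33 days: 33 × $1,090 = $35,970
Remaining days: (124 − 33) × $3,050 = $277,550
Per-day component: $35,970 + $277,550 = $313,520
Base plus per-day: $172,800 + $313,520 = $486,320
Enhancement: 150% of $486,320 = $729,480
Enhanced fine: $486,320 + $729,480 = $1,215,800
Cap at $2,683,900: $1,215,800 is within the cap, no reduction.

$1,215,800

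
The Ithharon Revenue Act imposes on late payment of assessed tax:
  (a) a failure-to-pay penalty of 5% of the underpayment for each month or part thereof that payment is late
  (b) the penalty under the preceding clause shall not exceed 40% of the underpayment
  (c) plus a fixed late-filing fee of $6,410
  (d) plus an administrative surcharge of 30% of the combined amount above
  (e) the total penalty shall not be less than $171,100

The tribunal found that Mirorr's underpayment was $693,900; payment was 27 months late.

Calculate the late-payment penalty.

Accrued rate: 5% × 27 = 135%, capped at 40% → 40%
Failure-to-pay penalty: 40% of $693,900 = $277,560
Penalty before surcharge: $277,560 + $6,410 = $283,970
Administrative surcharge: 30% of $283,970 = $85,191
Total penalty: $283,970 + $85,191 = $369,161
Minimum $171,100: $369,161 meets the minimum, no increase.

$369,161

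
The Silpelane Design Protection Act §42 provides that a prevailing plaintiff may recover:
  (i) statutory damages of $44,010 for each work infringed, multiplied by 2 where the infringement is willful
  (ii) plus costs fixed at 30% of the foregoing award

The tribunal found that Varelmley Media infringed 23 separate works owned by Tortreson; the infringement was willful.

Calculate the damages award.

$2,631,798

Statutory damages: 23 × $44,010 = $1,012,230
Doubled: 2 × $1,012,230 = $2,024,460
Costs: 30% of $2,024,460 = $607,338
Award plus costs: $2,024,460 + $607,338 = $2,631,798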